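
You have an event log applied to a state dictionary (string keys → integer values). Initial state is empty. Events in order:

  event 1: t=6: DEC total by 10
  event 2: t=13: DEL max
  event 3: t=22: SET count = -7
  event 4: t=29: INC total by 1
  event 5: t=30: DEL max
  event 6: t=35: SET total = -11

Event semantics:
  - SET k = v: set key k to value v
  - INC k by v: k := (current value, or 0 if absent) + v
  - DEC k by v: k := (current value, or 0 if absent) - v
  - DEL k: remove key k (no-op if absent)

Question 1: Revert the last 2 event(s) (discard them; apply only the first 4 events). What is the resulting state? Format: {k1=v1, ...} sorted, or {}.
Keep first 4 events (discard last 2):
  after event 1 (t=6: DEC total by 10): {total=-10}
  after event 2 (t=13: DEL max): {total=-10}
  after event 3 (t=22: SET count = -7): {count=-7, total=-10}
  after event 4 (t=29: INC total by 1): {count=-7, total=-9}

Answer: {count=-7, total=-9}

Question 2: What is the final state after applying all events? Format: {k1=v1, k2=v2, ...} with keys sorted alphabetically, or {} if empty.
Answer: {count=-7, total=-11}

Derivation:
  after event 1 (t=6: DEC total by 10): {total=-10}
  after event 2 (t=13: DEL max): {total=-10}
  after event 3 (t=22: SET count = -7): {count=-7, total=-10}
  after event 4 (t=29: INC total by 1): {count=-7, total=-9}
  after event 5 (t=30: DEL max): {count=-7, total=-9}
  after event 6 (t=35: SET total = -11): {count=-7, total=-11}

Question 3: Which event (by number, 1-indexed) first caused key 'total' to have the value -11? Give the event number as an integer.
Answer: 6

Derivation:
Looking for first event where total becomes -11:
  event 1: total = -10
  event 2: total = -10
  event 3: total = -10
  event 4: total = -9
  event 5: total = -9
  event 6: total -9 -> -11  <-- first match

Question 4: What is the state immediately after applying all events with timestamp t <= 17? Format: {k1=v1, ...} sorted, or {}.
Answer: {total=-10}

Derivation:
Apply events with t <= 17 (2 events):
  after event 1 (t=6: DEC total by 10): {total=-10}
  after event 2 (t=13: DEL max): {total=-10}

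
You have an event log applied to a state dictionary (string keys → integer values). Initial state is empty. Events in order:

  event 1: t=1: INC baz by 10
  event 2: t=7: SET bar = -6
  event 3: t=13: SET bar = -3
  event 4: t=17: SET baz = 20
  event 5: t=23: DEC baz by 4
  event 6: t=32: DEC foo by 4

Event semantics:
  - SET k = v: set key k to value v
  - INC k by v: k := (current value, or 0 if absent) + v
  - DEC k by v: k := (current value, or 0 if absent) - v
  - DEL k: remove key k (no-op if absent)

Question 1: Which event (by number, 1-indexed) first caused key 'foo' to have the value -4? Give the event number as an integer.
Answer: 6

Derivation:
Looking for first event where foo becomes -4:
  event 6: foo (absent) -> -4  <-- first match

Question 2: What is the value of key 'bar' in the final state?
Track key 'bar' through all 6 events:
  event 1 (t=1: INC baz by 10): bar unchanged
  event 2 (t=7: SET bar = -6): bar (absent) -> -6
  event 3 (t=13: SET bar = -3): bar -6 -> -3
  event 4 (t=17: SET baz = 20): bar unchanged
  event 5 (t=23: DEC baz by 4): bar unchanged
  event 6 (t=32: DEC foo by 4): bar unchanged
Final: bar = -3

Answer: -3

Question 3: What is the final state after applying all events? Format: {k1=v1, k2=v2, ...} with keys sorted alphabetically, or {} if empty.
Answer: {bar=-3, baz=16, foo=-4}

Derivation:
  after event 1 (t=1: INC baz by 10): {baz=10}
  after event 2 (t=7: SET bar = -6): {bar=-6, baz=10}
  after event 3 (t=13: SET bar = -3): {bar=-3, baz=10}
  after event 4 (t=17: SET baz = 20): {bar=-3, baz=20}
  after event 5 (t=23: DEC baz by 4): {bar=-3, baz=16}
  after event 6 (t=32: DEC foo by 4): {bar=-3, baz=16, foo=-4}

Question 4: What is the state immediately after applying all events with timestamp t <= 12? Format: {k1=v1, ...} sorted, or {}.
Apply events with t <= 12 (2 events):
  after event 1 (t=1: INC baz by 10): {baz=10}
  after event 2 (t=7: SET bar = -6): {bar=-6, baz=10}

Answer: {bar=-6, baz=10}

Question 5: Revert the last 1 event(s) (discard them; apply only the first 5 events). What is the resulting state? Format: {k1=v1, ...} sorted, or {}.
Keep first 5 events (discard last 1):
  after event 1 (t=1: INC baz by 10): {baz=10}
  after event 2 (t=7: SET bar = -6): {bar=-6, baz=10}
  after event 3 (t=13: SET bar = -3): {bar=-3, baz=10}
  after event 4 (t=17: SET baz = 20): {bar=-3, baz=20}
  after event 5 (t=23: DEC baz by 4): {bar=-3, baz=16}

Answer: {bar=-3, baz=16}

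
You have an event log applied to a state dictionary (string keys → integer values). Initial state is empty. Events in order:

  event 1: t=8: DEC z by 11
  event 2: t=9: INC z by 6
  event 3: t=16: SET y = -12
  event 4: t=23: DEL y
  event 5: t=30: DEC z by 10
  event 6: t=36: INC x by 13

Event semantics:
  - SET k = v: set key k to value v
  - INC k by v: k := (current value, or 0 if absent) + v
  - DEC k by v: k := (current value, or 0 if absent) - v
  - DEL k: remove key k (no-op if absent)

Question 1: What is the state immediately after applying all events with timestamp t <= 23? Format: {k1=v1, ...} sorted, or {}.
Apply events with t <= 23 (4 events):
  after event 1 (t=8: DEC z by 11): {z=-11}
  after event 2 (t=9: INC z by 6): {z=-5}
  after event 3 (t=16: SET y = -12): {y=-12, z=-5}
  after event 4 (t=23: DEL y): {z=-5}

Answer: {z=-5}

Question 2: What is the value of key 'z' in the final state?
Track key 'z' through all 6 events:
  event 1 (t=8: DEC z by 11): z (absent) -> -11
  event 2 (t=9: INC z by 6): z -11 -> -5
  event 3 (t=16: SET y = -12): z unchanged
  event 4 (t=23: DEL y): z unchanged
  event 5 (t=30: DEC z by 10): z -5 -> -15
  event 6 (t=36: INC x by 13): z unchanged
Final: z = -15

Answer: -15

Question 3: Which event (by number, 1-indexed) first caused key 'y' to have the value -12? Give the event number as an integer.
Answer: 3

Derivation:
Looking for first event where y becomes -12:
  event 3: y (absent) -> -12  <-- first match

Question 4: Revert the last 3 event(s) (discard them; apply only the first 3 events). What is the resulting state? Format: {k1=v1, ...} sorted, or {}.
Keep first 3 events (discard last 3):
  after event 1 (t=8: DEC z by 11): {z=-11}
  after event 2 (t=9: INC z by 6): {z=-5}
  after event 3 (t=16: SET y = -12): {y=-12, z=-5}

Answer: {y=-12, z=-5}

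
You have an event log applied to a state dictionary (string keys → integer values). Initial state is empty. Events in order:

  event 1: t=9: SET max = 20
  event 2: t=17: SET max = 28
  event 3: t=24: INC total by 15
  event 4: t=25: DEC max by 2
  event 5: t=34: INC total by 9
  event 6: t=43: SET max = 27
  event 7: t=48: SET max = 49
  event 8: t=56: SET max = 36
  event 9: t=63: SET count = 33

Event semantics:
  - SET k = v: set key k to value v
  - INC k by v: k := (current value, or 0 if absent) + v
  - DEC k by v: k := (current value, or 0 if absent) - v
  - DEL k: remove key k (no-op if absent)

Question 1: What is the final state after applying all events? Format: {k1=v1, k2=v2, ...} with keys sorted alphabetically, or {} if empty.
  after event 1 (t=9: SET max = 20): {max=20}
  after event 2 (t=17: SET max = 28): {max=28}
  after event 3 (t=24: INC total by 15): {max=28, total=15}
  after event 4 (t=25: DEC max by 2): {max=26, total=15}
  after event 5 (t=34: INC total by 9): {max=26, total=24}
  after event 6 (t=43: SET max = 27): {max=27, total=24}
  after event 7 (t=48: SET max = 49): {max=49, total=24}
  after event 8 (t=56: SET max = 36): {max=36, total=24}
  after event 9 (t=63: SET count = 33): {count=33, max=36, total=24}

Answer: {count=33, max=36, total=24}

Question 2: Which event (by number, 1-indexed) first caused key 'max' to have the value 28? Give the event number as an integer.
Looking for first event where max becomes 28:
  event 1: max = 20
  event 2: max 20 -> 28  <-- first match

Answer: 2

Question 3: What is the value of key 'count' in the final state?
Track key 'count' through all 9 events:
  event 1 (t=9: SET max = 20): count unchanged
  event 2 (t=17: SET max = 28): count unchanged
  event 3 (t=24: INC total by 15): count unchanged
  event 4 (t=25: DEC max by 2): count unchanged
  event 5 (t=34: INC total by 9): count unchanged
  event 6 (t=43: SET max = 27): count unchanged
  event 7 (t=48: SET max = 49): count unchanged
  event 8 (t=56: SET max = 36): count unchanged
  event 9 (t=63: SET count = 33): count (absent) -> 33
Final: count = 33

Answer: 33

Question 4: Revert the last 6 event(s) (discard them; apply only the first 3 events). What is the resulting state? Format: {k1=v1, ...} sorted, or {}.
Answer: {max=28, total=15}

Derivation:
Keep first 3 events (discard last 6):
  after event 1 (t=9: SET max = 20): {max=20}
  after event 2 (t=17: SET max = 28): {max=28}
  after event 3 (t=24: INC total by 15): {max=28, total=15}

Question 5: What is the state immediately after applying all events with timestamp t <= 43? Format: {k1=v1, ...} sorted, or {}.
Answer: {max=27, total=24}

Derivation:
Apply events with t <= 43 (6 events):
  after event 1 (t=9: SET max = 20): {max=20}
  after event 2 (t=17: SET max = 28): {max=28}
  after event 3 (t=24: INC total by 15): {max=28, total=15}
  after event 4 (t=25: DEC max by 2): {max=26, total=15}
  after event 5 (t=34: INC total by 9): {max=26, total=24}
  after event 6 (t=43: SET max = 27): {max=27, total=24}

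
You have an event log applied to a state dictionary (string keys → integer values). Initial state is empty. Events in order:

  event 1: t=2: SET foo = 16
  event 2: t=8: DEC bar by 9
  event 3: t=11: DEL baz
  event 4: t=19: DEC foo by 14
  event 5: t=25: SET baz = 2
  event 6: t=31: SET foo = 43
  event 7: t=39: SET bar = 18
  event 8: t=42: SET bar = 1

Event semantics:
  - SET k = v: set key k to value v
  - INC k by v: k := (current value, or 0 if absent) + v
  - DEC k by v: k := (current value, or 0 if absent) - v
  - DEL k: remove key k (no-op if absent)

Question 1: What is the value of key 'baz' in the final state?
Answer: 2

Derivation:
Track key 'baz' through all 8 events:
  event 1 (t=2: SET foo = 16): baz unchanged
  event 2 (t=8: DEC bar by 9): baz unchanged
  event 3 (t=11: DEL baz): baz (absent) -> (absent)
  event 4 (t=19: DEC foo by 14): baz unchanged
  event 5 (t=25: SET baz = 2): baz (absent) -> 2
  event 6 (t=31: SET foo = 43): baz unchanged
  event 7 (t=39: SET bar = 18): baz unchanged
  event 8 (t=42: SET bar = 1): baz unchanged
Final: baz = 2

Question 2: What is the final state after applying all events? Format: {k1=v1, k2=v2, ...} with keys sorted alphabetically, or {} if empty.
Answer: {bar=1, baz=2, foo=43}

Derivation:
  after event 1 (t=2: SET foo = 16): {foo=16}
  after event 2 (t=8: DEC bar by 9): {bar=-9, foo=16}
  after event 3 (t=11: DEL baz): {bar=-9, foo=16}
  after event 4 (t=19: DEC foo by 14): {bar=-9, foo=2}
  after event 5 (t=25: SET baz = 2): {bar=-9, baz=2, foo=2}
  after event 6 (t=31: SET foo = 43): {bar=-9, baz=2, foo=43}
  after event 7 (t=39: SET bar = 18): {bar=18, baz=2, foo=43}
  after event 8 (t=42: SET bar = 1): {bar=1, baz=2, foo=43}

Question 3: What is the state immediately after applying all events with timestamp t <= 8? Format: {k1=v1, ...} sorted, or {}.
Answer: {bar=-9, foo=16}

Derivation:
Apply events with t <= 8 (2 events):
  after event 1 (t=2: SET foo = 16): {foo=16}
  after event 2 (t=8: DEC bar by 9): {bar=-9, foo=16}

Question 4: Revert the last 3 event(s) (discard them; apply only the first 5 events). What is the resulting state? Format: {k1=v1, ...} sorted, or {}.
Keep first 5 events (discard last 3):
  after event 1 (t=2: SET foo = 16): {foo=16}
  after event 2 (t=8: DEC bar by 9): {bar=-9, foo=16}
  after event 3 (t=11: DEL baz): {bar=-9, foo=16}
  after event 4 (t=19: DEC foo by 14): {bar=-9, foo=2}
  after event 5 (t=25: SET baz = 2): {bar=-9, baz=2, foo=2}

Answer: {bar=-9, baz=2, foo=2}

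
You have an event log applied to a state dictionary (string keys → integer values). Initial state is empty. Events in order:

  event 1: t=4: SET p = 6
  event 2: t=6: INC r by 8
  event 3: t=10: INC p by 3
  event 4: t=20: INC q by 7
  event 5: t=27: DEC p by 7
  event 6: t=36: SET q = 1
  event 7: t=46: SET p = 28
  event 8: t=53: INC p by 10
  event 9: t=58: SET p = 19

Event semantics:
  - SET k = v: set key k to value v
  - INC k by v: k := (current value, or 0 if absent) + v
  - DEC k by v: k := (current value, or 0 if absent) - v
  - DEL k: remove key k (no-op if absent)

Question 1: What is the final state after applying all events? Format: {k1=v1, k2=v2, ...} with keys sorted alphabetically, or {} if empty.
  after event 1 (t=4: SET p = 6): {p=6}
  after event 2 (t=6: INC r by 8): {p=6, r=8}
  after event 3 (t=10: INC p by 3): {p=9, r=8}
  after event 4 (t=20: INC q by 7): {p=9, q=7, r=8}
  after event 5 (t=27: DEC p by 7): {p=2, q=7, r=8}
  after event 6 (t=36: SET q = 1): {p=2, q=1, r=8}
  after event 7 (t=46: SET p = 28): {p=28, q=1, r=8}
  after event 8 (t=53: INC p by 10): {p=38, q=1, r=8}
  after event 9 (t=58: SET p = 19): {p=19, q=1, r=8}

Answer: {p=19, q=1, r=8}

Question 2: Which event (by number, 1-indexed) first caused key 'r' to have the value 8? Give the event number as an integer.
Answer: 2

Derivation:
Looking for first event where r becomes 8:
  event 2: r (absent) -> 8  <-- first match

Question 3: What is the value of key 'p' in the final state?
Answer: 19

Derivation:
Track key 'p' through all 9 events:
  event 1 (t=4: SET p = 6): p (absent) -> 6
  event 2 (t=6: INC r by 8): p unchanged
  event 3 (t=10: INC p by 3): p 6 -> 9
  event 4 (t=20: INC q by 7): p unchanged
  event 5 (t=27: DEC p by 7): p 9 -> 2
  event 6 (t=36: SET q = 1): p unchanged
  event 7 (t=46: SET p = 28): p 2 -> 28
  event 8 (t=53: INC p by 10): p 28 -> 38
  event 9 (t=58: SET p = 19): p 38 -> 19
Final: p = 19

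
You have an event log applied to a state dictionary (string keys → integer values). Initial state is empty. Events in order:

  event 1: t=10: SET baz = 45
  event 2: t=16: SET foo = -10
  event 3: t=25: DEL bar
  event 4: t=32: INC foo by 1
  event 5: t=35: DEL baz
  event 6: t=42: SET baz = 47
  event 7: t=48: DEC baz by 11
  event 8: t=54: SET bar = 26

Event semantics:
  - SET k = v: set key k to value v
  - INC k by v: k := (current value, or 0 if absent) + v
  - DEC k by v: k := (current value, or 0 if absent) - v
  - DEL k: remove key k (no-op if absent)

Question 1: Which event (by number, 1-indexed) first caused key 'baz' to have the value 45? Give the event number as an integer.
Looking for first event where baz becomes 45:
  event 1: baz (absent) -> 45  <-- first match

Answer: 1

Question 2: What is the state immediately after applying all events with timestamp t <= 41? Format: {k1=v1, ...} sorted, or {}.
Apply events with t <= 41 (5 events):
  after event 1 (t=10: SET baz = 45): {baz=45}
  after event 2 (t=16: SET foo = -10): {baz=45, foo=-10}
  after event 3 (t=25: DEL bar): {baz=45, foo=-10}
  after event 4 (t=32: INC foo by 1): {baz=45, foo=-9}
  after event 5 (t=35: DEL baz): {foo=-9}

Answer: {foo=-9}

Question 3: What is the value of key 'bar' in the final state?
Answer: 26

Derivation:
Track key 'bar' through all 8 events:
  event 1 (t=10: SET baz = 45): bar unchanged
  event 2 (t=16: SET foo = -10): bar unchanged
  event 3 (t=25: DEL bar): bar (absent) -> (absent)
  event 4 (t=32: INC foo by 1): bar unchanged
  event 5 (t=35: DEL baz): bar unchanged
  event 6 (t=42: SET baz = 47): bar unchanged
  event 7 (t=48: DEC baz by 11): bar unchanged
  event 8 (t=54: SET bar = 26): bar (absent) -> 26
Final: bar = 26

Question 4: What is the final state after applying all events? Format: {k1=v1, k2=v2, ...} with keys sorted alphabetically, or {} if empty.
  after event 1 (t=10: SET baz = 45): {baz=45}
  after event 2 (t=16: SET foo = -10): {baz=45, foo=-10}
  after event 3 (t=25: DEL bar): {baz=45, foo=-10}
  after event 4 (t=32: INC foo by 1): {baz=45, foo=-9}
  after event 5 (t=35: DEL baz): {foo=-9}
  after event 6 (t=42: SET baz = 47): {baz=47, foo=-9}
  after event 7 (t=48: DEC baz by 11): {baz=36, foo=-9}
  after event 8 (t=54: SET bar = 26): {bar=26, baz=36, foo=-9}

Answer: {bar=26, baz=36, foo=-9}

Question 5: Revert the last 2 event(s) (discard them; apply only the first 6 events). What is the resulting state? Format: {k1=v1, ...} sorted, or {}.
Keep first 6 events (discard last 2):
  after event 1 (t=10: SET baz = 45): {baz=45}
  after event 2 (t=16: SET foo = -10): {baz=45, foo=-10}
  after event 3 (t=25: DEL bar): {baz=45, foo=-10}
  after event 4 (t=32: INC foo by 1): {baz=45, foo=-9}
  after event 5 (t=35: DEL baz): {foo=-9}
  after event 6 (t=42: SET baz = 47): {baz=47, foo=-9}

Answer: {baz=47, foo=-9}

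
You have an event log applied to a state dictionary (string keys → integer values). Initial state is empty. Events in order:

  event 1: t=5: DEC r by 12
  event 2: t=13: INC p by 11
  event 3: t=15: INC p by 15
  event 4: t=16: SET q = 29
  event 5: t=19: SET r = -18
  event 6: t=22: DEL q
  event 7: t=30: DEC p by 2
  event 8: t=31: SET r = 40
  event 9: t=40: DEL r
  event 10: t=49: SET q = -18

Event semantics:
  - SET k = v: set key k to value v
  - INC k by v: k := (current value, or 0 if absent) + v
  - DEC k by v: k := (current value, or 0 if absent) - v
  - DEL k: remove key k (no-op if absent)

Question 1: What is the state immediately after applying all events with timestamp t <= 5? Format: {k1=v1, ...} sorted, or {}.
Apply events with t <= 5 (1 events):
  after event 1 (t=5: DEC r by 12): {r=-12}

Answer: {r=-12}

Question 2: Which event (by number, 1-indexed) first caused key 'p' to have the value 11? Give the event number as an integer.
Answer: 2

Derivation:
Looking for first event where p becomes 11:
  event 2: p (absent) -> 11  <-- first match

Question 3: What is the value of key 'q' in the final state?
Answer: -18

Derivation:
Track key 'q' through all 10 events:
  event 1 (t=5: DEC r by 12): q unchanged
  event 2 (t=13: INC p by 11): q unchanged
  event 3 (t=15: INC p by 15): q unchanged
  event 4 (t=16: SET q = 29): q (absent) -> 29
  event 5 (t=19: SET r = -18): q unchanged
  event 6 (t=22: DEL q): q 29 -> (absent)
  event 7 (t=30: DEC p by 2): q unchanged
  event 8 (t=31: SET r = 40): q unchanged
  event 9 (t=40: DEL r): q unchanged
  event 10 (t=49: SET q = -18): q (absent) -> -18
Final: q = -18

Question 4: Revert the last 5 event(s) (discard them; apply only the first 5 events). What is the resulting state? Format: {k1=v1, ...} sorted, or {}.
Answer: {p=26, q=29, r=-18}

Derivation:
Keep first 5 events (discard last 5):
  after event 1 (t=5: DEC r by 12): {r=-12}
  after event 2 (t=13: INC p by 11): {p=11, r=-12}
  after event 3 (t=15: INC p by 15): {p=26, r=-12}
  after event 4 (t=16: SET q = 29): {p=26, q=29, r=-12}
  after event 5 (t=19: SET r = -18): {p=26, q=29, r=-18}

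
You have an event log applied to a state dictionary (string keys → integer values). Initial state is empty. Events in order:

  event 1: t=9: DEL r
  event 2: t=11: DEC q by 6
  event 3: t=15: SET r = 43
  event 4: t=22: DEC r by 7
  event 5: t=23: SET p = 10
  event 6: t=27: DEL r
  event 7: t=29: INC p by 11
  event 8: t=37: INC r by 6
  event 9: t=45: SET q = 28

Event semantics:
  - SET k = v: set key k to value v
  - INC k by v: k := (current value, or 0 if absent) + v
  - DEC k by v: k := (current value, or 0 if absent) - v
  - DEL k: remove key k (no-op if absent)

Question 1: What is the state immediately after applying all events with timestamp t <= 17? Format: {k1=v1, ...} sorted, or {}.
Answer: {q=-6, r=43}

Derivation:
Apply events with t <= 17 (3 events):
  after event 1 (t=9: DEL r): {}
  after event 2 (t=11: DEC q by 6): {q=-6}
  after event 3 (t=15: SET r = 43): {q=-6, r=43}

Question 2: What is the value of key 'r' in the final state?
Answer: 6

Derivation:
Track key 'r' through all 9 events:
  event 1 (t=9: DEL r): r (absent) -> (absent)
  event 2 (t=11: DEC q by 6): r unchanged
  event 3 (t=15: SET r = 43): r (absent) -> 43
  event 4 (t=22: DEC r by 7): r 43 -> 36
  event 5 (t=23: SET p = 10): r unchanged
  event 6 (t=27: DEL r): r 36 -> (absent)
  event 7 (t=29: INC p by 11): r unchanged
  event 8 (t=37: INC r by 6): r (absent) -> 6
  event 9 (t=45: SET q = 28): r unchanged
Final: r = 6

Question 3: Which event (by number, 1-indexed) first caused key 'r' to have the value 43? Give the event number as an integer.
Looking for first event where r becomes 43:
  event 3: r (absent) -> 43  <-- first match

Answer: 3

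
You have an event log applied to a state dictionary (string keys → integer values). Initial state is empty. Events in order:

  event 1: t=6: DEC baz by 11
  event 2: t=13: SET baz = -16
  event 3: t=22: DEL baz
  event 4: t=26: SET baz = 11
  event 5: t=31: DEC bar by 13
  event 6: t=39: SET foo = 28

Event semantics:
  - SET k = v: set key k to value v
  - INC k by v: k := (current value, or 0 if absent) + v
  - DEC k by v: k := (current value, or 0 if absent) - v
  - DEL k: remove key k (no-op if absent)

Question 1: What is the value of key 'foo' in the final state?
Track key 'foo' through all 6 events:
  event 1 (t=6: DEC baz by 11): foo unchanged
  event 2 (t=13: SET baz = -16): foo unchanged
  event 3 (t=22: DEL baz): foo unchanged
  event 4 (t=26: SET baz = 11): foo unchanged
  event 5 (t=31: DEC bar by 13): foo unchanged
  event 6 (t=39: SET foo = 28): foo (absent) -> 28
Final: foo = 28

Answer: 28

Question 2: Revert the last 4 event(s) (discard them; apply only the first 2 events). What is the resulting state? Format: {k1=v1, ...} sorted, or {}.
Keep first 2 events (discard last 4):
  after event 1 (t=6: DEC baz by 11): {baz=-11}
  after event 2 (t=13: SET baz = -16): {baz=-16}

Answer: {baz=-16}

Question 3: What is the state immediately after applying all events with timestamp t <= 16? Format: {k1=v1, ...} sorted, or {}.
Apply events with t <= 16 (2 events):
  after event 1 (t=6: DEC baz by 11): {baz=-11}
  after event 2 (t=13: SET baz = -16): {baz=-16}

Answer: {baz=-16}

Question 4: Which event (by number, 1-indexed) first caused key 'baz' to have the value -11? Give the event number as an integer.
Looking for first event where baz becomes -11:
  event 1: baz (absent) -> -11  <-- first match

Answer: 1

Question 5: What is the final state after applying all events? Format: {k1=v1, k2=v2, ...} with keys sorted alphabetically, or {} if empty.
  after event 1 (t=6: DEC baz by 11): {baz=-11}
  after event 2 (t=13: SET baz = -16): {baz=-16}
  after event 3 (t=22: DEL baz): {}
  after event 4 (t=26: SET baz = 11): {baz=11}
  after event 5 (t=31: DEC bar by 13): {bar=-13, baz=11}
  after event 6 (t=39: SET foo = 28): {bar=-13, baz=11, foo=28}

Answer: {bar=-13, baz=11, foo=28}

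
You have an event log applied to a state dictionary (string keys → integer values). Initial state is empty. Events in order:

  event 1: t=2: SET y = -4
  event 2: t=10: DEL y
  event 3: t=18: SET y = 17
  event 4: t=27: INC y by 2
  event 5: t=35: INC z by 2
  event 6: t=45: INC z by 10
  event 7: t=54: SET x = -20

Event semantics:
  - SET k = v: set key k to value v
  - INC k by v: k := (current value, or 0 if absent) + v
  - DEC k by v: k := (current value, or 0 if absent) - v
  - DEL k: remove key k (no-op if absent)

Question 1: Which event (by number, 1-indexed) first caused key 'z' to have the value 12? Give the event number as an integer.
Looking for first event where z becomes 12:
  event 5: z = 2
  event 6: z 2 -> 12  <-- first match

Answer: 6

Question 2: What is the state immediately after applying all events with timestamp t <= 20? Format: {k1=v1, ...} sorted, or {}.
Answer: {y=17}

Derivation:
Apply events with t <= 20 (3 events):
  after event 1 (t=2: SET y = -4): {y=-4}
  after event 2 (t=10: DEL y): {}
  after event 3 (t=18: SET y = 17): {y=17}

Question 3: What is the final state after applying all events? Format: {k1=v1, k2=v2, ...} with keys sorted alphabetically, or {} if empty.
  after event 1 (t=2: SET y = -4): {y=-4}
  after event 2 (t=10: DEL y): {}
  after event 3 (t=18: SET y = 17): {y=17}
  after event 4 (t=27: INC y by 2): {y=19}
  after event 5 (t=35: INC z by 2): {y=19, z=2}
  after event 6 (t=45: INC z by 10): {y=19, z=12}
  after event 7 (t=54: SET x = -20): {x=-20, y=19, z=12}

Answer: {x=-20, y=19, z=12}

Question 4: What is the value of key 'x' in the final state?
Track key 'x' through all 7 events:
  event 1 (t=2: SET y = -4): x unchanged
  event 2 (t=10: DEL y): x unchanged
  event 3 (t=18: SET y = 17): x unchanged
  event 4 (t=27: INC y by 2): x unchanged
  event 5 (t=35: INC z by 2): x unchanged
  event 6 (t=45: INC z by 10): x unchanged
  event 7 (t=54: SET x = -20): x (absent) -> -20
Final: x = -20

Answer: -20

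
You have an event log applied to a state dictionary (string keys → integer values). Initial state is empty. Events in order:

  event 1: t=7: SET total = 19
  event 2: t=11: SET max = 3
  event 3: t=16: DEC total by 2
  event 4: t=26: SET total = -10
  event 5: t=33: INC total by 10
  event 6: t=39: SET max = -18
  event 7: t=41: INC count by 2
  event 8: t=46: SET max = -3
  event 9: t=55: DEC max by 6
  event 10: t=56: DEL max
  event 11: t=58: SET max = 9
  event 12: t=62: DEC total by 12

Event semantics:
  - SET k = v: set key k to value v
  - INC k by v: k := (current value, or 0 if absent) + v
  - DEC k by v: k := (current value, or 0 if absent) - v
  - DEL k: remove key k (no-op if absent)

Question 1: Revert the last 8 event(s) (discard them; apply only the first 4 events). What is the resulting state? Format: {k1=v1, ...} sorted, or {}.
Keep first 4 events (discard last 8):
  after event 1 (t=7: SET total = 19): {total=19}
  after event 2 (t=11: SET max = 3): {max=3, total=19}
  after event 3 (t=16: DEC total by 2): {max=3, total=17}
  after event 4 (t=26: SET total = -10): {max=3, total=-10}

Answer: {max=3, total=-10}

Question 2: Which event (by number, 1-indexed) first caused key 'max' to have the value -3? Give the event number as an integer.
Looking for first event where max becomes -3:
  event 2: max = 3
  event 3: max = 3
  event 4: max = 3
  event 5: max = 3
  event 6: max = -18
  event 7: max = -18
  event 8: max -18 -> -3  <-- first match

Answer: 8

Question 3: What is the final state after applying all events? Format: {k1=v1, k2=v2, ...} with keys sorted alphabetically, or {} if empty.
  after event 1 (t=7: SET total = 19): {total=19}
  after event 2 (t=11: SET max = 3): {max=3, total=19}
  after event 3 (t=16: DEC total by 2): {max=3, total=17}
  after event 4 (t=26: SET total = -10): {max=3, total=-10}
  after event 5 (t=33: INC total by 10): {max=3, total=0}
  after event 6 (t=39: SET max = -18): {max=-18, total=0}
  after event 7 (t=41: INC count by 2): {count=2, max=-18, total=0}
  after event 8 (t=46: SET max = -3): {count=2, max=-3, total=0}
  after event 9 (t=55: DEC max by 6): {count=2, max=-9, total=0}
  after event 10 (t=56: DEL max): {count=2, total=0}
  after event 11 (t=58: SET max = 9): {count=2, max=9, total=0}
  after event 12 (t=62: DEC total by 12): {count=2, max=9, total=-12}

Answer: {count=2, max=9, total=-12}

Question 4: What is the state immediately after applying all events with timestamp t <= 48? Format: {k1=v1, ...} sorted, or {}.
Apply events with t <= 48 (8 events):
  after event 1 (t=7: SET total = 19): {total=19}
  after event 2 (t=11: SET max = 3): {max=3, total=19}
  after event 3 (t=16: DEC total by 2): {max=3, total=17}
  after event 4 (t=26: SET total = -10): {max=3, total=-10}
  after event 5 (t=33: INC total by 10): {max=3, total=0}
  after event 6 (t=39: SET max = -18): {max=-18, total=0}
  after event 7 (t=41: INC count by 2): {count=2, max=-18, total=0}
  after event 8 (t=46: SET max = -3): {count=2, max=-3, total=0}

Answer: {count=2, max=-3, total=0}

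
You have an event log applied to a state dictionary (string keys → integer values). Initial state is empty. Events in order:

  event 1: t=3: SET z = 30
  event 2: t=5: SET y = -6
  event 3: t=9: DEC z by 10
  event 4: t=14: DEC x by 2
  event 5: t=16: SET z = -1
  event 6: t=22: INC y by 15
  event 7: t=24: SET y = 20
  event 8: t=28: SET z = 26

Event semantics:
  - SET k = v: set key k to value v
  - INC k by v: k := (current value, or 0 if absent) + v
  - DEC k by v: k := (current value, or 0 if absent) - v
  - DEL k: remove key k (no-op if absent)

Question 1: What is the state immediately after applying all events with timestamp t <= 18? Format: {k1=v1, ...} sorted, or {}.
Apply events with t <= 18 (5 events):
  after event 1 (t=3: SET z = 30): {z=30}
  after event 2 (t=5: SET y = -6): {y=-6, z=30}
  after event 3 (t=9: DEC z by 10): {y=-6, z=20}
  after event 4 (t=14: DEC x by 2): {x=-2, y=-6, z=20}
  after event 5 (t=16: SET z = -1): {x=-2, y=-6, z=-1}

Answer: {x=-2, y=-6, z=-1}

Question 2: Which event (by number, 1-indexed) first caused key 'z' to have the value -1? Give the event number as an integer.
Looking for first event where z becomes -1:
  event 1: z = 30
  event 2: z = 30
  event 3: z = 20
  event 4: z = 20
  event 5: z 20 -> -1  <-- first match

Answer: 5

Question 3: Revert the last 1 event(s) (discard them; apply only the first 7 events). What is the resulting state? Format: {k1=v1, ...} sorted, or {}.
Answer: {x=-2, y=20, z=-1}

Derivation:
Keep first 7 events (discard last 1):
  after event 1 (t=3: SET z = 30): {z=30}
  after event 2 (t=5: SET y = -6): {y=-6, z=30}
  after event 3 (t=9: DEC z by 10): {y=-6, z=20}
  after event 4 (t=14: DEC x by 2): {x=-2, y=-6, z=20}
  after event 5 (t=16: SET z = -1): {x=-2, y=-6, z=-1}
  after event 6 (t=22: INC y by 15): {x=-2, y=9, z=-1}
  after event 7 (t=24: SET y = 20): {x=-2, y=20, z=-1}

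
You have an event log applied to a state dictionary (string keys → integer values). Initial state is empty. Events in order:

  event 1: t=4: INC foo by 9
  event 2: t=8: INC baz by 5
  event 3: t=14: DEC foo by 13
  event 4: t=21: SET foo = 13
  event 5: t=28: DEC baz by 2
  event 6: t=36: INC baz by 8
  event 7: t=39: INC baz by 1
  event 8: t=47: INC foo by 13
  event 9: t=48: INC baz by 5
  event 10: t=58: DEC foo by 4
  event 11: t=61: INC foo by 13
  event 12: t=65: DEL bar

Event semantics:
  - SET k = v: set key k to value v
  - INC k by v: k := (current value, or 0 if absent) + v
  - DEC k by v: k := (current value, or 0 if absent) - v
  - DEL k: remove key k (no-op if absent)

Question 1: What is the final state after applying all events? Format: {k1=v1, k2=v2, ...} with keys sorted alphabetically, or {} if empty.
  after event 1 (t=4: INC foo by 9): {foo=9}
  after event 2 (t=8: INC baz by 5): {baz=5, foo=9}
  after event 3 (t=14: DEC foo by 13): {baz=5, foo=-4}
  after event 4 (t=21: SET foo = 13): {baz=5, foo=13}
  after event 5 (t=28: DEC baz by 2): {baz=3, foo=13}
  after event 6 (t=36: INC baz by 8): {baz=11, foo=13}
  after event 7 (t=39: INC baz by 1): {baz=12, foo=13}
  after event 8 (t=47: INC foo by 13): {baz=12, foo=26}
  after event 9 (t=48: INC baz by 5): {baz=17, foo=26}
  after event 10 (t=58: DEC foo by 4): {baz=17, foo=22}
  after event 11 (t=61: INC foo by 13): {baz=17, foo=35}
  after event 12 (t=65: DEL bar): {baz=17, foo=35}

Answer: {baz=17, foo=35}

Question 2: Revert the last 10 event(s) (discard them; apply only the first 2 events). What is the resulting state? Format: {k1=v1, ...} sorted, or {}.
Answer: {baz=5, foo=9}

Derivation:
Keep first 2 events (discard last 10):
  after event 1 (t=4: INC foo by 9): {foo=9}
  after event 2 (t=8: INC baz by 5): {baz=5, foo=9}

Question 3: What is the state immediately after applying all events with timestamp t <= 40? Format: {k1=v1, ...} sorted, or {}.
Answer: {baz=12, foo=13}

Derivation:
Apply events with t <= 40 (7 events):
  after event 1 (t=4: INC foo by 9): {foo=9}
  after event 2 (t=8: INC baz by 5): {baz=5, foo=9}
  after event 3 (t=14: DEC foo by 13): {baz=5, foo=-4}
  after event 4 (t=21: SET foo = 13): {baz=5, foo=13}
  after event 5 (t=28: DEC baz by 2): {baz=3, foo=13}
  after event 6 (t=36: INC baz by 8): {baz=11, foo=13}
  after event 7 (t=39: INC baz by 1): {baz=12, foo=13}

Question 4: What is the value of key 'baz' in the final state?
Track key 'baz' through all 12 events:
  event 1 (t=4: INC foo by 9): baz unchanged
  event 2 (t=8: INC baz by 5): baz (absent) -> 5
  event 3 (t=14: DEC foo by 13): baz unchanged
  event 4 (t=21: SET foo = 13): baz unchanged
  event 5 (t=28: DEC baz by 2): baz 5 -> 3
  event 6 (t=36: INC baz by 8): baz 3 -> 11
  event 7 (t=39: INC baz by 1): baz 11 -> 12
  event 8 (t=47: INC foo by 13): baz unchanged
  event 9 (t=48: INC baz by 5): baz 12 -> 17
  event 10 (t=58: DEC foo by 4): baz unchanged
  event 11 (t=61: INC foo by 13): baz unchanged
  event 12 (t=65: DEL bar): baz unchanged
Final: baz = 17

Answer: 17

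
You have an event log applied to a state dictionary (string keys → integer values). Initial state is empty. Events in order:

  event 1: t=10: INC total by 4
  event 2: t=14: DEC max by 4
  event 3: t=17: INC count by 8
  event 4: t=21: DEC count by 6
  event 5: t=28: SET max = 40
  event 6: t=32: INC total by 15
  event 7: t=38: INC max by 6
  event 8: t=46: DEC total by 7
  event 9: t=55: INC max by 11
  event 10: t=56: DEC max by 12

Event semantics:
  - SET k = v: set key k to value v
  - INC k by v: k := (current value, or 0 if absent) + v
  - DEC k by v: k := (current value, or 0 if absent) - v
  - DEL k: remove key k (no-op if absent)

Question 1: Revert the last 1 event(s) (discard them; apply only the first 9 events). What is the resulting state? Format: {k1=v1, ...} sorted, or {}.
Answer: {count=2, max=57, total=12}

Derivation:
Keep first 9 events (discard last 1):
  after event 1 (t=10: INC total by 4): {total=4}
  after event 2 (t=14: DEC max by 4): {max=-4, total=4}
  after event 3 (t=17: INC count by 8): {count=8, max=-4, total=4}
  after event 4 (t=21: DEC count by 6): {count=2, max=-4, total=4}
  after event 5 (t=28: SET max = 40): {count=2, max=40, total=4}
  after event 6 (t=32: INC total by 15): {count=2, max=40, total=19}
  after event 7 (t=38: INC max by 6): {count=2, max=46, total=19}
  after event 8 (t=46: DEC total by 7): {count=2, max=46, total=12}
  after event 9 (t=55: INC max by 11): {count=2, max=57, total=12}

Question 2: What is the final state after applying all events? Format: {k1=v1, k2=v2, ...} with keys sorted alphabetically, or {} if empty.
Answer: {count=2, max=45, total=12}

Derivation:
  after event 1 (t=10: INC total by 4): {total=4}
  after event 2 (t=14: DEC max by 4): {max=-4, total=4}
  after event 3 (t=17: INC count by 8): {count=8, max=-4, total=4}
  after event 4 (t=21: DEC count by 6): {count=2, max=-4, total=4}
  after event 5 (t=28: SET max = 40): {count=2, max=40, total=4}
  after event 6 (t=32: INC total by 15): {count=2, max=40, total=19}
  after event 7 (t=38: INC max by 6): {count=2, max=46, total=19}
  after event 8 (t=46: DEC total by 7): {count=2, max=46, total=12}
  after event 9 (t=55: INC max by 11): {count=2, max=57, total=12}
  after event 10 (t=56: DEC max by 12): {count=2, max=45, total=12}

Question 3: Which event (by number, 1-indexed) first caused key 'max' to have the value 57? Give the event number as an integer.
Looking for first event where max becomes 57:
  event 2: max = -4
  event 3: max = -4
  event 4: max = -4
  event 5: max = 40
  event 6: max = 40
  event 7: max = 46
  event 8: max = 46
  event 9: max 46 -> 57  <-- first match

Answer: 9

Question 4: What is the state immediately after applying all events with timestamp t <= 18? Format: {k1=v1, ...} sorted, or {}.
Answer: {count=8, max=-4, total=4}

Derivation:
Apply events with t <= 18 (3 events):
  after event 1 (t=10: INC total by 4): {total=4}
  after event 2 (t=14: DEC max by 4): {max=-4, total=4}
  after event 3 (t=17: INC count by 8): {count=8, max=-4, total=4}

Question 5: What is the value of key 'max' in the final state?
Answer: 45

Derivation:
Track key 'max' through all 10 events:
  event 1 (t=10: INC total by 4): max unchanged
  event 2 (t=14: DEC max by 4): max (absent) -> -4
  event 3 (t=17: INC count by 8): max unchanged
  event 4 (t=21: DEC count by 6): max unchanged
  event 5 (t=28: SET max = 40): max -4 -> 40
  event 6 (t=32: INC total by 15): max unchanged
  event 7 (t=38: INC max by 6): max 40 -> 46
  event 8 (t=46: DEC total by 7): max unchanged
  event 9 (t=55: INC max by 11): max 46 -> 57
  event 10 (t=56: DEC max by 12): max 57 -> 45
Final: max = 45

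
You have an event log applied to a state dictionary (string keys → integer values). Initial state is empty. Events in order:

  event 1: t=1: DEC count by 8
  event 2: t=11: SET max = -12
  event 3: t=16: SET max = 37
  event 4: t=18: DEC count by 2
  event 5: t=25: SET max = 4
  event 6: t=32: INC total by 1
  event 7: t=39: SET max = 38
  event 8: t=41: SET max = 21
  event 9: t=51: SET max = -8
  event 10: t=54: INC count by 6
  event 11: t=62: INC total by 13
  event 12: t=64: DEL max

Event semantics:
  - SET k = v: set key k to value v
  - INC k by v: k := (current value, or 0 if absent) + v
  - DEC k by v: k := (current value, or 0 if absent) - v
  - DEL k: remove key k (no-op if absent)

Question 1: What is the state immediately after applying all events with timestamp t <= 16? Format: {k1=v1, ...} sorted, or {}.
Apply events with t <= 16 (3 events):
  after event 1 (t=1: DEC count by 8): {count=-8}
  after event 2 (t=11: SET max = -12): {count=-8, max=-12}
  after event 3 (t=16: SET max = 37): {count=-8, max=37}

Answer: {count=-8, max=37}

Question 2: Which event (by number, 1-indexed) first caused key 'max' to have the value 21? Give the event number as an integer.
Answer: 8

Derivation:
Looking for first event where max becomes 21:
  event 2: max = -12
  event 3: max = 37
  event 4: max = 37
  event 5: max = 4
  event 6: max = 4
  event 7: max = 38
  event 8: max 38 -> 21  <-- first match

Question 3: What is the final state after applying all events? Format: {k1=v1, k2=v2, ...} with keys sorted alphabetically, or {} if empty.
  after event 1 (t=1: DEC count by 8): {count=-8}
  after event 2 (t=11: SET max = -12): {count=-8, max=-12}
  after event 3 (t=16: SET max = 37): {count=-8, max=37}
  after event 4 (t=18: DEC count by 2): {count=-10, max=37}
  after event 5 (t=25: SET max = 4): {count=-10, max=4}
  after event 6 (t=32: INC total by 1): {count=-10, max=4, total=1}
  after event 7 (t=39: SET max = 38): {count=-10, max=38, total=1}
  after event 8 (t=41: SET max = 21): {count=-10, max=21, total=1}
  after event 9 (t=51: SET max = -8): {count=-10, max=-8, total=1}
  after event 10 (t=54: INC count by 6): {count=-4, max=-8, total=1}
  after event 11 (t=62: INC total by 13): {count=-4, max=-8, total=14}
  after event 12 (t=64: DEL max): {count=-4, total=14}

Answer: {count=-4, total=14}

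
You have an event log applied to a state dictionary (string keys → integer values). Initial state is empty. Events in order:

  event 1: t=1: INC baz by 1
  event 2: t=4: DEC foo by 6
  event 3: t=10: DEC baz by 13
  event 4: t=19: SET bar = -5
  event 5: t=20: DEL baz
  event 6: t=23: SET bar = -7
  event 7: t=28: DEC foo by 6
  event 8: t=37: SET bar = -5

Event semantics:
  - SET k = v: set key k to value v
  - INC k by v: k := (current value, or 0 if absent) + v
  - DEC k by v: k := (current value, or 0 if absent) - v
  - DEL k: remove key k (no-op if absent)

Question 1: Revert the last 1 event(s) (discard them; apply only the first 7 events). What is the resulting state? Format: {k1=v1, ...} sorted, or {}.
Answer: {bar=-7, foo=-12}

Derivation:
Keep first 7 events (discard last 1):
  after event 1 (t=1: INC baz by 1): {baz=1}
  after event 2 (t=4: DEC foo by 6): {baz=1, foo=-6}
  after event 3 (t=10: DEC baz by 13): {baz=-12, foo=-6}
  after event 4 (t=19: SET bar = -5): {bar=-5, baz=-12, foo=-6}
  after event 5 (t=20: DEL baz): {bar=-5, foo=-6}
  after event 6 (t=23: SET bar = -7): {bar=-7, foo=-6}
  after event 7 (t=28: DEC foo by 6): {bar=-7, foo=-12}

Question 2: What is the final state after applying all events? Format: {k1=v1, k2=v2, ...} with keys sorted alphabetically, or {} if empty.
Answer: {bar=-5, foo=-12}

Derivation:
  after event 1 (t=1: INC baz by 1): {baz=1}
  after event 2 (t=4: DEC foo by 6): {baz=1, foo=-6}
  after event 3 (t=10: DEC baz by 13): {baz=-12, foo=-6}
  after event 4 (t=19: SET bar = -5): {bar=-5, baz=-12, foo=-6}
  after event 5 (t=20: DEL baz): {bar=-5, foo=-6}
  after event 6 (t=23: SET bar = -7): {bar=-7, foo=-6}
  after event 7 (t=28: DEC foo by 6): {bar=-7, foo=-12}
  after event 8 (t=37: SET bar = -5): {bar=-5, foo=-12}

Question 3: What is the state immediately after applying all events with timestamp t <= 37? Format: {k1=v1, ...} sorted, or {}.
Apply events with t <= 37 (8 events):
  after event 1 (t=1: INC baz by 1): {baz=1}
  after event 2 (t=4: DEC foo by 6): {baz=1, foo=-6}
  after event 3 (t=10: DEC baz by 13): {baz=-12, foo=-6}
  after event 4 (t=19: SET bar = -5): {bar=-5, baz=-12, foo=-6}
  after event 5 (t=20: DEL baz): {bar=-5, foo=-6}
  after event 6 (t=23: SET bar = -7): {bar=-7, foo=-6}
  after event 7 (t=28: DEC foo by 6): {bar=-7, foo=-12}
  after event 8 (t=37: SET bar = -5): {bar=-5, foo=-12}

Answer: {bar=-5, foo=-12}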